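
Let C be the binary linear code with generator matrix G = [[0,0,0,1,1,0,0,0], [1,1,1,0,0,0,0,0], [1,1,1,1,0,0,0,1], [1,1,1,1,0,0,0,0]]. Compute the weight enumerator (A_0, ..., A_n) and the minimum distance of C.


Weight distribution: A_0 = 1, A_1 = 3, A_2 = 3, A_3 = 2, A_4 = 3, A_5 = 3, A_6 = 1. Minimum distance d = 1.

Enumerate all 2^4 = 16 messages m ∈ F_2^4.
For each, compute codeword c = mG in F_2^8, then tally its weight.
  m = 0000 → c = 00000000, weight = 0.
  m = 1000 → c = 00011000, weight = 2.
  m = 0100 → c = 11100000, weight = 3.
  m = 1100 → c = 11111000, weight = 5.
  m = 0010 → c = 11110001, weight = 5.
  m = 1010 → c = 11101001, weight = 5.
  m = 0110 → c = 00010001, weight = 2.
  m = 1110 → c = 00001001, weight = 2.
  m = 0001 → c = 11110000, weight = 4.
  m = 1001 → c = 11101000, weight = 4.
  m = 0101 → c = 00010000, weight = 1.
  m = 1101 → c = 00001000, weight = 1.
  m = 0011 → c = 00000001, weight = 1.
  m = 1011 → c = 00011001, weight = 3.
  m = 0111 → c = 11100001, weight = 4.
  m = 1111 → c = 11111001, weight = 6.
Tally weights:
  weight 0: 1 codewords.
  weight 1: 3 codewords.
  weight 2: 3 codewords.
  weight 3: 2 codewords.
  weight 4: 3 codewords.
  weight 5: 3 codewords.
  weight 6: 1 codewords.
Minimum distance d = smallest w > 0 with A_w > 0 = 1.
Sanity: Σ A_w = 16 = 2^4 = 16 ✓.


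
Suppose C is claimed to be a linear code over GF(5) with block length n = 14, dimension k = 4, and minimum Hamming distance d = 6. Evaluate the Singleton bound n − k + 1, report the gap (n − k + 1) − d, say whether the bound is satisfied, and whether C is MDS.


Singleton RHS = n − k + 1 = 11, slack = 5, bound satisfied, not MDS.

Singleton bound: d ≤ n − k + 1.
Here n = 14, k = 4, so n − k + 1 = 11.
Given d = 6, check d ≤ 11: YES.
Slack = (n − k + 1) − d = 5.
The code is NOT MDS (slack = 5 > 0).
Description: the claimed parameters are [14, 4, 6]_5; such a code would be non-MDS.


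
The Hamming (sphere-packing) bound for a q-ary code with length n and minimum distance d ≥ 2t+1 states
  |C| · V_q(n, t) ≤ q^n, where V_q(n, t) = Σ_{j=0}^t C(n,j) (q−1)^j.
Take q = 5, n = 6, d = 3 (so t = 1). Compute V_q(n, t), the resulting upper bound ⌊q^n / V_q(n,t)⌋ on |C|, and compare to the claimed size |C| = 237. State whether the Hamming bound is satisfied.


V_q(n, t) = 25, q^n = 15625, Hamming bound = 625, |C| = 237 ≤ bound (satisfied).

Step 1: Compute V_q(n, t) = Σ_{j=0}^1 C(n, j) (q−1)^j.
  j = 0: C(6,0)·(4)^0 = 1·1 = 1.
  j = 1: C(6,1)·(4)^1 = 6·4 = 24.
  V_q(n, t) = 1 + 24 = 25.
Step 2: q^n = 5^6 = 15625.
Step 3: Hamming bound ⌊q^n / V_q(n,t)⌋ = ⌊15625/25⌋ = 625.
Step 4: Compare |C| = 237 to 625: satisfied.
The claimed |C| lies below the Hamming bound.


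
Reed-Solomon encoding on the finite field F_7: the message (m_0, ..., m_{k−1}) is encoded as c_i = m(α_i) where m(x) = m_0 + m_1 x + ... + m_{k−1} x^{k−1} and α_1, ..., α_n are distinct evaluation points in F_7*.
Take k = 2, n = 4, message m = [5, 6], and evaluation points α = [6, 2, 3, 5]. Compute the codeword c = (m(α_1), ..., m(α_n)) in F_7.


c = [6, 3, 2, 0]

Message polynomial: m(x) = 5 + 6·x (mod 7).
For each evaluation point α_i, compute m(α_i) mod 7:
  α_1 = 6: Horner steps 6 → 6, so m(6) = 6.
  α_2 = 2: Horner steps 6 → 3, so m(2) = 3.
  α_3 = 3: Horner steps 6 → 2, so m(3) = 2.
  α_4 = 5: Horner steps 6 → 0, so m(5) = 0.
Codeword c = [6, 3, 2, 0] ∈ F_7^4.


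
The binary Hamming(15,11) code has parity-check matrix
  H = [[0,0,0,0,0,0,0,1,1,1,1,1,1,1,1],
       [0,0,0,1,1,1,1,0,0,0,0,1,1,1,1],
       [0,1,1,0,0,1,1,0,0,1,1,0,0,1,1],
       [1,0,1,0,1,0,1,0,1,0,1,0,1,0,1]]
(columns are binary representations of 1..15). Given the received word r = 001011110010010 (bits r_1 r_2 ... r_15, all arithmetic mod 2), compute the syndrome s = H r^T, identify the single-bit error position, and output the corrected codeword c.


s = (1, 0, 1, 0)^T, error position = 10, corrected codeword c = 001011110110010

Compute s = H r^T mod 2 one row at a time:
  s_1 = 1 + 0 + 0 + 1 + 0 + 0 + 1 + 0 = 3 ≡ 1 (mod 2).
  s_2 = 0 + 1 + 1 + 1 + 0 + 0 + 1 + 0 = 4 ≡ 0 (mod 2).
  s_3 = 0 + 1 + 1 + 1 + 0 + 1 + 1 + 0 = 5 ≡ 1 (mod 2).
  s_4 = 0 + 1 + 1 + 1 + 0 + 1 + 0 + 0 = 4 ≡ 0 (mod 2).
s = (1, 0, 1, 0)^T — this equals column 10 of H (binary 1010), so error is at position 10.
Correct: flip bit 10 of r = 001011110010010 to get c = 001011110110010.


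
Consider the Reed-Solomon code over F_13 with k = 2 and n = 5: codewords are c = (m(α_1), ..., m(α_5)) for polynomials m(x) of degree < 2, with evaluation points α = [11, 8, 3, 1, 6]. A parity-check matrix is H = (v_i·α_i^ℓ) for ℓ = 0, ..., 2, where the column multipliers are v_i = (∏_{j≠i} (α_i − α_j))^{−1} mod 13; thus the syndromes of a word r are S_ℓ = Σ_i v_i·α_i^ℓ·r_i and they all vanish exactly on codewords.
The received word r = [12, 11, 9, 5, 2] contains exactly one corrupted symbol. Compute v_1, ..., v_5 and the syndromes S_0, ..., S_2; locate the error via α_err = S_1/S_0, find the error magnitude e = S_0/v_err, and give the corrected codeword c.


S = (4, 6, 9), error at position 2, error magnitude e = 5, c = [12, 6, 9, 5, 2].

Step 1: column multipliers v_i = (∏_{j≠i}(α_i − α_j))^{−1} mod 13.
  i = 1 (α = 11): (11−8)(11−3)(11−1)(11−6) = 3·8·10·5 = 1200 ≡ 4, so v_1 = 4^{−1} = 10 (mod 13).
  i = 2 (α = 8): (8−11)(8−3)(8−1)(8−6) = (−3)·5·7·2 = −210 ≡ 11, so v_2 = 11^{−1} = 6 (mod 13).
  i = 3 (α = 3): (3−11)(3−8)(3−1)(3−6) = (−8)·(−5)·2·(−3) = −240 ≡ 7, so v_3 = 7^{−1} = 2 (mod 13).
  i = 4 (α = 1): (1−11)(1−8)(1−3)(1−6) = (−10)·(−7)·(−2)·(−5) = 700 ≡ 11, so v_4 = 11^{−1} = 6 (mod 13).
  i = 5 (α = 6): (6−11)(6−8)(6−3)(6−1) = (−5)·(−2)·3·5 = 150 ≡ 7, so v_5 = 7^{−1} = 2 (mod 13).
  v = [10, 6, 2, 6, 2].
Step 2: syndromes of r = [12, 11, 9, 5, 2] (all sums mod 13).
  S_0 = Σ v_i r_i = 10·12 + 6·11 + 2·9 + 6·5 + 2·2 = 238 ≡ 4.
  S_1 = Σ v_i α_i r_i = 10·11·12 + 6·8·11 + 2·3·9 + 6·1·5 + 2·6·2 = 1956 ≡ 6.
  α_i^2 mod 13 = [4, 12, 9, 1, 10].
  S_2 = Σ v_i α_i^2 r_i = 10·4·12 + 6·12·11 + 2·9·9 + 6·1·5 + 2·10·2 = 1504 ≡ 9.
  S = (4, 6, 9) ≠ 0, so r is not a codeword (an error is present).
Step 3: locate the error. For a single error e at position i, S_ℓ = v_i·e·α_i^ℓ, so α_err = S_1/S_0.
  S_0^{−1} = 4^{−1} = 10 (mod 13), so α_err = 6·10 = 60 ≡ 8 = α_2. Error position i = 2.
  Consistency check: S_2/S_1 = 9·11 = 99 ≡ 8 = α_err ✓ (single-error assumption holds).
Step 4: error magnitude e = S_0/v_2 = S_0·∏_{j≠2}(α_2 − α_j) = 4·11 = 44 ≡ 5 (mod 13).
Step 5: correct position 2: c_2 = r_2 − e = 11 − 5 ≡ 6 (mod 13). Hence c = [12, 6, 9, 5, 2].
  Check: interpolating c through the α_i gives m(x) = 3 + 2·x (degree < 2) with m(α_i) = c_i for every i, so c is indeed a codeword.


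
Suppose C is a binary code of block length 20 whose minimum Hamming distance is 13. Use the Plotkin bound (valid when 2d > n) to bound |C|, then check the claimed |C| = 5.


Plotkin bound M ≤ 4; given |C| = 5 > bound (violated).

Check applicability: 2d = 26, n = 20.
2d − n = 6 > 0, so Plotkin applies.
Compute d/(2d−n) = 13/6 ≈ 2.1667.
⌊d/(2d−n)⌋ = 2.
Plotkin bound: M ≤ 2·2 = 4.
Given |C| = 5, check: VIOLATED.
This |C| is above the Plotkin bound, so no binary code with n = 20, d = 13 and 5 codewords exists.


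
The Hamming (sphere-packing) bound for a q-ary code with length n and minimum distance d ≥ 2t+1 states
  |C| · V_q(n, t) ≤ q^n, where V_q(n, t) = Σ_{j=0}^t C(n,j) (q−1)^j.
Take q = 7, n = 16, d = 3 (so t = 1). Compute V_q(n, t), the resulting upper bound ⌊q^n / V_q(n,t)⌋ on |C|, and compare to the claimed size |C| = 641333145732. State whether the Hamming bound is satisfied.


V_q(n, t) = 97, q^n = 33232930569601, Hamming bound = 342607531645, |C| = 641333145732 > bound (violated).

Step 1: Compute V_q(n, t) = Σ_{j=0}^1 C(n, j) (q−1)^j.
  j = 0: C(16,0)·(6)^0 = 1·1 = 1.
  j = 1: C(16,1)·(6)^1 = 16·6 = 96.
  V_q(n, t) = 1 + 96 = 97.
Step 2: q^n = 7^16 = 33232930569601.
Step 3: Hamming bound ⌊q^n / V_q(n,t)⌋ = ⌊33232930569601/97⌋ = 342607531645.
Step 4: Compare |C| = 641333145732 to 342607531645: violated.
The claimed |C| lies above the Hamming bound, so no 7-ary code of length 16 with d ≥ 3 can have 641333145732 codewords.


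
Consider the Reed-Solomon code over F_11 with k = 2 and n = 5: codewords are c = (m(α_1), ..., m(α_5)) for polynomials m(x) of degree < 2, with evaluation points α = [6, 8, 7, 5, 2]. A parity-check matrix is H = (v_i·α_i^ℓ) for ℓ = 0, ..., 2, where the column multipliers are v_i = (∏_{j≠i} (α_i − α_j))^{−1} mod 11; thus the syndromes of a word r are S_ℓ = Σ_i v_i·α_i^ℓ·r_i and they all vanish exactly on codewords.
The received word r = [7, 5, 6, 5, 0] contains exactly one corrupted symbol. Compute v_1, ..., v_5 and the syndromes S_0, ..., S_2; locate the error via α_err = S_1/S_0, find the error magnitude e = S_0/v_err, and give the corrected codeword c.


S = (2, 10, 6), error at position 4, error magnitude e = 8, c = [7, 5, 6, 8, 0].

Step 1: column multipliers v_i = (∏_{j≠i}(α_i − α_j))^{−1} mod 11.
  i = 1 (α = 6): (6−8)(6−7)(6−5)(6−2) = (−2)·(−1)·1·4 = 8 ≡ 8, so v_1 = 8^{−1} = 7 (mod 11).
  i = 2 (α = 8): (8−6)(8−7)(8−5)(8−2) = 2·1·3·6 = 36 ≡ 3, so v_2 = 3^{−1} = 4 (mod 11).
  i = 3 (α = 7): (7−6)(7−8)(7−5)(7−2) = 1·(−1)·2·5 = −10 ≡ 1, so v_3 = 1^{−1} = 1 (mod 11).
  i = 4 (α = 5): (5−6)(5−8)(5−7)(5−2) = (−1)·(−3)·(−2)·3 = −18 ≡ 4, so v_4 = 4^{−1} = 3 (mod 11).
  i = 5 (α = 2): (2−6)(2−8)(2−7)(2−5) = (−4)·(−6)·(−5)·(−3) = 360 ≡ 8, so v_5 = 8^{−1} = 7 (mod 11).
  v = [7, 4, 1, 3, 7].
Step 2: syndromes of r = [7, 5, 6, 5, 0] (all sums mod 11).
  S_0 = Σ v_i r_i = 7·7 + 4·5 + 1·6 + 3·5 + 7·0 = 90 ≡ 2.
  S_1 = Σ v_i α_i r_i = 7·6·7 + 4·8·5 + 1·7·6 + 3·5·5 + 7·2·0 = 571 ≡ 10.
  α_i^2 mod 11 = [3, 9, 5, 3, 4].
  S_2 = Σ v_i α_i^2 r_i = 7·3·7 + 4·9·5 + 1·5·6 + 3·3·5 + 7·4·0 = 402 ≡ 6.
  S = (2, 10, 6) ≠ 0, so r is not a codeword (an error is present).
Step 3: locate the error. For a single error e at position i, S_ℓ = v_i·e·α_i^ℓ, so α_err = S_1/S_0.
  S_0^{−1} = 2^{−1} = 6 (mod 11), so α_err = 10·6 = 60 ≡ 5 = α_4. Error position i = 4.
  Consistency check: S_2/S_1 = 6·10 = 60 ≡ 5 = α_err ✓ (single-error assumption holds).
Step 4: error magnitude e = S_0/v_4 = S_0·∏_{j≠4}(α_4 − α_j) = 2·4 = 8 ≡ 8 (mod 11).
Step 5: correct position 4: c_4 = r_4 − e = 5 − 8 ≡ 8 (mod 11). Hence c = [7, 5, 6, 8, 0].
  Check: interpolating c through the α_i gives m(x) = 2 + 10·x (degree < 2) with m(α_i) = c_i for every i, so c is indeed a codeword.


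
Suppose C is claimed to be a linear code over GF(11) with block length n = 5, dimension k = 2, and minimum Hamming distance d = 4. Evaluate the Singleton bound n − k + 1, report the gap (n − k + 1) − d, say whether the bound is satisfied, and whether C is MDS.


Singleton RHS = n − k + 1 = 4, slack = 0, bound satisfied, MDS.

Singleton bound: d ≤ n − k + 1.
Here n = 5, k = 2, so n − k + 1 = 4.
Given d = 4, check d ≤ 4: YES.
Slack = (n − k + 1) − d = 0.
The code is MDS (slack = 0).
Description: the claimed parameters are [5, 2, 4]_11; such a code would be MDS (meets Singleton bound).


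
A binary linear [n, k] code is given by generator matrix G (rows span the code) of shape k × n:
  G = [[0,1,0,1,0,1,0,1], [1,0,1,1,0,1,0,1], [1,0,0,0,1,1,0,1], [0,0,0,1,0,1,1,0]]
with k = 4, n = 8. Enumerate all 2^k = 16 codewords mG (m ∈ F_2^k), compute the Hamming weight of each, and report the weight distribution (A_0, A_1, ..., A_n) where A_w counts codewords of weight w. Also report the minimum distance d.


Weight distribution: A_0 = 1, A_3 = 4, A_4 = 5, A_5 = 4, A_6 = 2. Minimum distance d = 3.

Enumerate all 2^4 = 16 messages m ∈ F_2^4.
For each, compute codeword c = mG in F_2^8, then tally its weight.
  m = 0000 → c = 00000000, weight = 0.
  m = 1000 → c = 01010101, weight = 4.
  m = 0100 → c = 10110101, weight = 5.
  m = 1100 → c = 11100000, weight = 3.
  m = 0010 → c = 10001101, weight = 4.
  m = 1010 → c = 11011000, weight = 4.
  m = 0110 → c = 00111000, weight = 3.
  m = 1110 → c = 01101101, weight = 5.
  m = 0001 → c = 00010110, weight = 3.
  m = 1001 → c = 01000011, weight = 3.
  m = 0101 → c = 10100011, weight = 4.
  m = 1101 → c = 11110110, weight = 6.
  m = 0011 → c = 10011011, weight = 5.
  m = 1011 → c = 11001110, weight = 5.
  m = 0111 → c = 00101110, weight = 4.
  m = 1111 → c = 01111011, weight = 6.
Tally weights:
  weight 0: 1 codewords.
  weight 3: 4 codewords.
  weight 4: 5 codewords.
  weight 5: 4 codewords.
  weight 6: 2 codewords.
Minimum distance d = smallest w > 0 with A_w > 0 = 3.
Sanity: Σ A_w = 16 = 2^4 = 16 ✓.


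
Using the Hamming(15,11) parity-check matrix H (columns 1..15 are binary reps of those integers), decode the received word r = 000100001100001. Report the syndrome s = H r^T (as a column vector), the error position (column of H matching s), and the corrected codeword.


s = (1, 0, 0, 0)^T, error position = 8, corrected codeword c = 000100011100001

Compute s = H r^T mod 2 one row at a time:
  s_1 = 0 + 1 + 1 + 0 + 0 + 0 + 0 + 1 = 3 ≡ 1 (mod 2).
  s_2 = 1 + 0 + 0 + 0 + 0 + 0 + 0 + 1 = 2 ≡ 0 (mod 2).
  s_3 = 0 + 0 + 0 + 0 + 1 + 0 + 0 + 1 = 2 ≡ 0 (mod 2).
  s_4 = 0 + 0 + 0 + 0 + 1 + 0 + 0 + 1 = 2 ≡ 0 (mod 2).
s = (1, 0, 0, 0)^T — this equals column 8 of H (binary 1000), so error is at position 8.
Correct: flip bit 8 of r = 000100001100001 to get c = 000100011100001.


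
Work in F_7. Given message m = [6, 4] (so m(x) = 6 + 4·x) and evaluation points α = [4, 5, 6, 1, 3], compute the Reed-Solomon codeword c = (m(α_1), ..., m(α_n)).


c = [1, 5, 2, 3, 4]

Message polynomial: m(x) = 6 + 4·x (mod 7).
For each evaluation point α_i, compute m(α_i) mod 7:
  α_1 = 4: Horner steps 4 → 1, so m(4) = 1.
  α_2 = 5: Horner steps 4 → 5, so m(5) = 5.
  α_3 = 6: Horner steps 4 → 2, so m(6) = 2.
  α_4 = 1: Horner steps 4 → 3, so m(1) = 3.
  α_5 = 3: Horner steps 4 → 4, so m(3) = 4.
Codeword c = [1, 5, 2, 3, 4] ∈ F_7^5.


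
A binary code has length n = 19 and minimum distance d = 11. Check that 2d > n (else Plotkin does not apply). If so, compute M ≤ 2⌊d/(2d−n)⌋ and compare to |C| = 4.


Plotkin bound M ≤ 6; given |C| = 4 ≤ bound (satisfied).

Check applicability: 2d = 22, n = 19.
2d − n = 3 > 0, so Plotkin applies.
Compute d/(2d−n) = 11/3 ≈ 3.6667.
⌊d/(2d−n)⌋ = 3.
Plotkin bound: M ≤ 2·3 = 6.
Given |C| = 4, check: satisfied.
This |C| is below the Plotkin bound.


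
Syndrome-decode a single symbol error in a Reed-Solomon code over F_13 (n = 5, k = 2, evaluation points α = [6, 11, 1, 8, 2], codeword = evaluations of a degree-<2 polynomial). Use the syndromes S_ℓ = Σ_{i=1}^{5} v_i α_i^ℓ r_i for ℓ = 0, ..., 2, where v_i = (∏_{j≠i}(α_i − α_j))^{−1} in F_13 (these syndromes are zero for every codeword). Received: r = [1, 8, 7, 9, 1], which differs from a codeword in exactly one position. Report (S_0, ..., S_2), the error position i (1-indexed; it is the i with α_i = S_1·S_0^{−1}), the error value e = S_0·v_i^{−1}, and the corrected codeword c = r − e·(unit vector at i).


S = (11, 9, 5), error at position 5, error magnitude e = 3, c = [1, 8, 7, 9, 11].

Step 1: column multipliers v_i = (∏_{j≠i}(α_i − α_j))^{−1} mod 13.
  i = 1 (α = 6): (6−11)(6−1)(6−8)(6−2) = (−5)·5·(−2)·4 = 200 ≡ 5, so v_1 = 5^{−1} = 8 (mod 13).
  i = 2 (α = 11): (11−6)(11−1)(11−8)(11−2) = 5·10·3·9 = 1350 ≡ 11, so v_2 = 11^{−1} = 6 (mod 13).
  i = 3 (α = 1): (1−6)(1−11)(1−8)(1−2) = (−5)·(−10)·(−7)·(−1) = 350 ≡ 12, so v_3 = 12^{−1} = 12 (mod 13).
  i = 4 (α = 8): (8−6)(8−11)(8−1)(8−2) = 2·(−3)·7·6 = −252 ≡ 8, so v_4 = 8^{−1} = 5 (mod 13).
  i = 5 (α = 2): (2−6)(2−11)(2−1)(2−8) = (−4)·(−9)·1·(−6) = −216 ≡ 5, so v_5 = 5^{−1} = 8 (mod 13).
  v = [8, 6, 12, 5, 8].
Step 2: syndromes of r = [1, 8, 7, 9, 1] (all sums mod 13).
  S_0 = Σ v_i r_i = 8·1 + 6·8 + 12·7 + 5·9 + 8·1 = 193 ≡ 11.
  S_1 = Σ v_i α_i r_i = 8·6·1 + 6·11·8 + 12·1·7 + 5·8·9 + 8·2·1 = 1036 ≡ 9.
  α_i^2 mod 13 = [10, 4, 1, 12, 4].
  S_2 = Σ v_i α_i^2 r_i = 8·10·1 + 6·4·8 + 12·1·7 + 5·12·9 + 8·4·1 = 928 ≡ 5.
  S = (11, 9, 5) ≠ 0, so r is not a codeword (an error is present).
Step 3: locate the error. For a single error e at position i, S_ℓ = v_i·e·α_i^ℓ, so α_err = S_1/S_0.
  S_0^{−1} = 11^{−1} = 6 (mod 13), so α_err = 9·6 = 54 ≡ 2 = α_5. Error position i = 5.
  Consistency check: S_2/S_1 = 5·3 = 15 ≡ 2 = α_err ✓ (single-error assumption holds).
Step 4: error magnitude e = S_0/v_5 = S_0·∏_{j≠5}(α_5 − α_j) = 11·5 = 55 ≡ 3 (mod 13).
Step 5: correct position 5: c_5 = r_5 − e = 1 − 3 ≡ 11 (mod 13). Hence c = [1, 8, 7, 9, 11].
  Check: interpolating c through the α_i gives m(x) = 3 + 4·x (degree < 2) with m(α_i) = c_i for every i, so c is indeed a codeword.


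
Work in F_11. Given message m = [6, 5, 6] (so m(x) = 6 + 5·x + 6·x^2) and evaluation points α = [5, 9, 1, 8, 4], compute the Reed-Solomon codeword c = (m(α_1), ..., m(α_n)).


c = [5, 9, 6, 1, 1]

Message polynomial: m(x) = 6 + 5·x + 6·x^2 (mod 11).
For each evaluation point α_i, compute m(α_i) mod 11:
  α_1 = 5: Horner steps 6 → 2 → 5, so m(5) = 5.
  α_2 = 9: Horner steps 6 → 4 → 9, so m(9) = 9.
  α_3 = 1: Horner steps 6 → 0 → 6, so m(1) = 6.
  α_4 = 8: Horner steps 6 → 9 → 1, so m(8) = 1.
  α_5 = 4: Horner steps 6 → 7 → 1, so m(4) = 1.
Codeword c = [5, 9, 6, 1, 1] ∈ F_11^5.


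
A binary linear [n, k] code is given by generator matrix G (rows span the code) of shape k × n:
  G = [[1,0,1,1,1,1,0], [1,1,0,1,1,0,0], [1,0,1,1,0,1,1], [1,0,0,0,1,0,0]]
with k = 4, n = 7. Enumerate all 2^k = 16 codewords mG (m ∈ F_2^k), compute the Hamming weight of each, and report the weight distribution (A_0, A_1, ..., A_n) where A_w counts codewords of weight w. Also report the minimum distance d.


Weight distribution: A_0 = 1, A_2 = 4, A_3 = 2, A_4 = 3, A_5 = 6. Minimum distance d = 2.

Enumerate all 2^4 = 16 messages m ∈ F_2^4.
For each, compute codeword c = mG in F_2^7, then tally its weight.
  m = 0000 → c = 0000000, weight = 0.
  m = 1000 → c = 1011110, weight = 5.
  m = 0100 → c = 1101100, weight = 4.
  m = 1100 → c = 0110010, weight = 3.
  m = 0010 → c = 1011011, weight = 5.
  m = 1010 → c = 0000101, weight = 2.
  m = 0110 → c = 0110111, weight = 5.
  m = 1110 → c = 1101001, weight = 4.
  m = 0001 → c = 1000100, weight = 2.
  m = 1001 → c = 0011010, weight = 3.
  m = 0101 → c = 0101000, weight = 2.
  m = 1101 → c = 1110110, weight = 5.
  m = 0011 → c = 0011111, weight = 5.
  m = 1011 → c = 1000001, weight = 2.
  m = 0111 → c = 1110011, weight = 5.
  m = 1111 → c = 0101101, weight = 4.
Tally weights:
  weight 0: 1 codewords.
  weight 2: 4 codewords.
  weight 3: 2 codewords.
  weight 4: 3 codewords.
  weight 5: 6 codewords.
Minimum distance d = smallest w > 0 with A_w > 0 = 2.
Sanity: Σ A_w = 16 = 2^4 = 16 ✓.


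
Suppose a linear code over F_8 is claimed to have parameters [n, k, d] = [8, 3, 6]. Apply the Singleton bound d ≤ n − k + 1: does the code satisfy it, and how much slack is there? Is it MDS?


Singleton RHS = n − k + 1 = 6, slack = 0, bound satisfied, MDS.

Singleton bound: d ≤ n − k + 1.
Here n = 8, k = 3, so n − k + 1 = 6.
Given d = 6, check d ≤ 6: YES.
Slack = (n − k + 1) − d = 0.
The code is MDS (slack = 0).
Description: the claimed parameters are [8, 3, 6]_8; such a code would be MDS (meets Singleton bound).


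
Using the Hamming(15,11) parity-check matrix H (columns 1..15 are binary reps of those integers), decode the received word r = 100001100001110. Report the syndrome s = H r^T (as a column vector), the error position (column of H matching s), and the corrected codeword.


s = (1, 1, 1, 1)^T, error position = 15, corrected codeword c = 100001100001111

Compute s = H r^T mod 2 one row at a time:
  s_1 = 0 + 0 + 0 + 0 + 1 + 1 + 1 + 0 = 3 ≡ 1 (mod 2).
  s_2 = 0 + 0 + 1 + 1 + 1 + 1 + 1 + 0 = 5 ≡ 1 (mod 2).
  s_3 = 0 + 0 + 1 + 1 + 0 + 0 + 1 + 0 = 3 ≡ 1 (mod 2).
  s_4 = 1 + 0 + 0 + 1 + 0 + 0 + 1 + 0 = 3 ≡ 1 (mod 2).
s = (1, 1, 1, 1)^T — this equals column 15 of H (binary 1111), so error is at position 15.
Correct: flip bit 15 of r = 100001100001110 to get c = 100001100001111.


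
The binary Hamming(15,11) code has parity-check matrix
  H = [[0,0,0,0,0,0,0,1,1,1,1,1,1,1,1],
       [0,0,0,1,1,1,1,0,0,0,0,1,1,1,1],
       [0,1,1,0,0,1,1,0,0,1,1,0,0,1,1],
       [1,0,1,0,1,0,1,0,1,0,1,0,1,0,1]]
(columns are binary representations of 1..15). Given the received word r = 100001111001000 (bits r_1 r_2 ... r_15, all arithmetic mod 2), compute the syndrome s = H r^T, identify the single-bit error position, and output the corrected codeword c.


s = (1, 1, 0, 1)^T, error position = 13, corrected codeword c = 100001111001100

Compute s = H r^T mod 2 one row at a time:
  s_1 = 1 + 1 + 0 + 0 + 1 + 0 + 0 + 0 = 3 ≡ 1 (mod 2).
  s_2 = 0 + 0 + 1 + 1 + 1 + 0 + 0 + 0 = 3 ≡ 1 (mod 2).
  s_3 = 0 + 0 + 1 + 1 + 0 + 0 + 0 + 0 = 2 ≡ 0 (mod 2).
  s_4 = 1 + 0 + 0 + 1 + 1 + 0 + 0 + 0 = 3 ≡ 1 (mod 2).
s = (1, 1, 0, 1)^T — this equals column 13 of H (binary 1101), so error is at position 13.
Correct: flip bit 13 of r = 100001111001000 to get c = 100001111001100.


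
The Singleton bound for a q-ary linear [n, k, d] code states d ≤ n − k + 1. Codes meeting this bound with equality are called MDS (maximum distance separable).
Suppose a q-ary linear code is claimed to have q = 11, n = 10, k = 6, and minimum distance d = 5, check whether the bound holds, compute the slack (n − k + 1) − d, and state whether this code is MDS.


Singleton RHS = n − k + 1 = 5, slack = 0, bound satisfied, MDS.

Singleton bound: d ≤ n − k + 1.
Here n = 10, k = 6, so n − k + 1 = 5.
Given d = 5, check d ≤ 5: YES.
Slack = (n − k + 1) − d = 0.
The code is MDS (slack = 0).
Description: the claimed parameters are [10, 6, 5]_11; such a code would be MDS (meets Singleton bound).


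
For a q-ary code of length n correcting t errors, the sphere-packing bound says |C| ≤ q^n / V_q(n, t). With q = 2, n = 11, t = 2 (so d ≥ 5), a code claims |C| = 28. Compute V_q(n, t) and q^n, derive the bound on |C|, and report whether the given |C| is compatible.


V_q(n, t) = 67, q^n = 2048, Hamming bound = 30, |C| = 28 ≤ bound (satisfied).

Step 1: Compute V_q(n, t) = Σ_{j=0}^2 C(n, j) (q−1)^j.
  j = 0: C(11,0)·(1)^0 = 1·1 = 1.
  j = 1: C(11,1)·(1)^1 = 11·1 = 11.
  j = 2: C(11,2)·(1)^2 = 55·1 = 55.
  V_q(n, t) = 1 + 11 + 55 = 67.
Step 2: q^n = 2^11 = 2048.
Step 3: Hamming bound ⌊q^n / V_q(n,t)⌋ = ⌊2048/67⌋ = 30.
Step 4: Compare |C| = 28 to 30: satisfied.
The claimed |C| lies below the Hamming bound.


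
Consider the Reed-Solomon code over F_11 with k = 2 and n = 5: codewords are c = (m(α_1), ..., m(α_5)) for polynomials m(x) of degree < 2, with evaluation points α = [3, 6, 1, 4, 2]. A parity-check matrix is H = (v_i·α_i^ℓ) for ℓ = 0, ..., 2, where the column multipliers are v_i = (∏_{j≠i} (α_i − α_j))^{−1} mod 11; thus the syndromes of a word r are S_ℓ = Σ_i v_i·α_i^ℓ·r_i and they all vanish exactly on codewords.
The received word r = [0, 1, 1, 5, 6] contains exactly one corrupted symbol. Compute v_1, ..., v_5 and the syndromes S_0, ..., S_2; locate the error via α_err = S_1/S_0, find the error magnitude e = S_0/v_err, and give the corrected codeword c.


S = (3, 7, 9), error at position 2, error magnitude e = 8, c = [0, 4, 1, 5, 6].

Step 1: column multipliers v_i = (∏_{j≠i}(α_i − α_j))^{−1} mod 11.
  i = 1 (α = 3): (3−6)(3−1)(3−4)(3−2) = (−3)·2·(−1)·1 = 6 ≡ 6, so v_1 = 6^{−1} = 2 (mod 11).
  i = 2 (α = 6): (6−3)(6−1)(6−4)(6−2) = 3·5·2·4 = 120 ≡ 10, so v_2 = 10^{−1} = 10 (mod 11).
  i = 3 (α = 1): (1−3)(1−6)(1−4)(1−2) = (−2)·(−5)·(−3)·(−1) = 30 ≡ 8, so v_3 = 8^{−1} = 7 (mod 11).
  i = 4 (α = 4): (4−3)(4−6)(4−1)(4−2) = 1·(−2)·3·2 = −12 ≡ 10, so v_4 = 10^{−1} = 10 (mod 11).
  i = 5 (α = 2): (2−3)(2−6)(2−1)(2−4) = (−1)·(−4)·1·(−2) = −8 ≡ 3, so v_5 = 3^{−1} = 4 (mod 11).
  v = [2, 10, 7, 10, 4].
Step 2: syndromes of r = [0, 1, 1, 5, 6] (all sums mod 11).
  S_0 = Σ v_i r_i = 2·0 + 10·1 + 7·1 + 10·5 + 4·6 = 91 ≡ 3.
  S_1 = Σ v_i α_i r_i = 2·3·0 + 10·6·1 + 7·1·1 + 10·4·5 + 4·2·6 = 315 ≡ 7.
  α_i^2 mod 11 = [9, 3, 1, 5, 4].
  S_2 = Σ v_i α_i^2 r_i = 2·9·0 + 10·3·1 + 7·1·1 + 10·5·5 + 4·4·6 = 383 ≡ 9.
  S = (3, 7, 9) ≠ 0, so r is not a codeword (an error is present).
Step 3: locate the error. For a single error e at position i, S_ℓ = v_i·e·α_i^ℓ, so α_err = S_1/S_0.
  S_0^{−1} = 3^{−1} = 4 (mod 11), so α_err = 7·4 = 28 ≡ 6 = α_2. Error position i = 2.
  Consistency check: S_2/S_1 = 9·8 = 72 ≡ 6 = α_err ✓ (single-error assumption holds).
Step 4: error magnitude e = S_0/v_2 = S_0·∏_{j≠2}(α_2 − α_j) = 3·10 = 30 ≡ 8 (mod 11).
Step 5: correct position 2: c_2 = r_2 − e = 1 − 8 ≡ 4 (mod 11). Hence c = [0, 4, 1, 5, 6].
  Check: interpolating c through the α_i gives m(x) = 7 + 5·x (degree < 2) with m(α_i) = c_i for every i, so c is indeed a codeword.


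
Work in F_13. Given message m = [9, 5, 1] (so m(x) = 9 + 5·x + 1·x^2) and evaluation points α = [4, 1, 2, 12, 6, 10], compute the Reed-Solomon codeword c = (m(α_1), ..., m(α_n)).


c = [6, 2, 10, 5, 10, 3]

Message polynomial: m(x) = 9 + 5·x + 1·x^2 (mod 13).
For each evaluation point α_i, compute m(α_i) mod 13:
  α_1 = 4: Horner steps 1 → 9 → 6, so m(4) = 6.
  α_2 = 1: Horner steps 1 → 6 → 2, so m(1) = 2.
  α_3 = 2: Horner steps 1 → 7 → 10, so m(2) = 10.
  α_4 = 12: Horner steps 1 → 4 → 5, so m(12) = 5.
  α_5 = 6: Horner steps 1 → 11 → 10, so m(6) = 10.
  α_6 = 10: Horner steps 1 → 2 → 3, so m(10) = 3.
Codeword c = [6, 2, 10, 5, 10, 3] ∈ F_13^6.


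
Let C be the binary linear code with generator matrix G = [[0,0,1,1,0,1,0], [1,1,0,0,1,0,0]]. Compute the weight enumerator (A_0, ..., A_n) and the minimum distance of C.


Weight distribution: A_0 = 1, A_3 = 2, A_6 = 1. Minimum distance d = 3.

Enumerate all 2^2 = 4 messages m ∈ F_2^2.
For each, compute codeword c = mG in F_2^7, then tally its weight.
  m = 00 → c = 0000000, weight = 0.
  m = 10 → c = 0011010, weight = 3.
  m = 01 → c = 1100100, weight = 3.
  m = 11 → c = 1111110, weight = 6.
Tally weights:
  weight 0: 1 codewords.
  weight 3: 2 codewords.
  weight 6: 1 codewords.
Minimum distance d = smallest w > 0 with A_w > 0 = 3.
Sanity: Σ A_w = 4 = 2^2 = 4 ✓.


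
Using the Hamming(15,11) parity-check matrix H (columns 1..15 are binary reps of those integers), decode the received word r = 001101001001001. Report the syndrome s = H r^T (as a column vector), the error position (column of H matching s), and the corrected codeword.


s = (1, 0, 1, 1)^T, error position = 11, corrected codeword c = 001101001011001

Compute s = H r^T mod 2 one row at a time:
  s_1 = 0 + 1 + 0 + 0 + 1 + 0 + 0 + 1 = 3 ≡ 1 (mod 2).
  s_2 = 1 + 0 + 1 + 0 + 1 + 0 + 0 + 1 = 4 ≡ 0 (mod 2).
  s_3 = 0 + 1 + 1 + 0 + 0 + 0 + 0 + 1 = 3 ≡ 1 (mod 2).
  s_4 = 0 + 1 + 0 + 0 + 1 + 0 + 0 + 1 = 3 ≡ 1 (mod 2).
s = (1, 0, 1, 1)^T — this equals column 11 of H (binary 1011), so error is at position 11.
Correct: flip bit 11 of r = 001101001001001 to get c = 001101001011001.


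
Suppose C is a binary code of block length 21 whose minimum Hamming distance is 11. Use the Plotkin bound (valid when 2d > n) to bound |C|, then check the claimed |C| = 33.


Plotkin bound M ≤ 22; given |C| = 33 > bound (violated).

Check applicability: 2d = 22, n = 21.
2d − n = 1 > 0, so Plotkin applies.
Compute d/(2d−n) = 11/1 ≈ 11.0000.
⌊d/(2d−n)⌋ = 11.
Plotkin bound: M ≤ 2·11 = 22.
Given |C| = 33, check: VIOLATED.
This |C| is above the Plotkin bound, so no binary code with n = 21, d = 11 and 33 codewords exists.


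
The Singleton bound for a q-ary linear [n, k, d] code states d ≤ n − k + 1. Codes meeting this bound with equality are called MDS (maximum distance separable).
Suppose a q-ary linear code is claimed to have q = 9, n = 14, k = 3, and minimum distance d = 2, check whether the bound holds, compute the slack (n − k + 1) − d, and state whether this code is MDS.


Singleton RHS = n − k + 1 = 12, slack = 10, bound satisfied, not MDS.

Singleton bound: d ≤ n − k + 1.
Here n = 14, k = 3, so n − k + 1 = 12.
Given d = 2, check d ≤ 12: YES.
Slack = (n − k + 1) − d = 10.
The code is NOT MDS (slack = 10 > 0).
Description: the claimed parameters are [14, 3, 2]_9; such a code would be non-MDS.


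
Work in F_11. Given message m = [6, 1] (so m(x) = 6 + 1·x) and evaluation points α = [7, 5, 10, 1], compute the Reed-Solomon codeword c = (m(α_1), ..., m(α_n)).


c = [2, 0, 5, 7]

Message polynomial: m(x) = 6 + 1·x (mod 11).
For each evaluation point α_i, compute m(α_i) mod 11:
  α_1 = 7: Horner steps 1 → 2, so m(7) = 2.
  α_2 = 5: Horner steps 1 → 0, so m(5) = 0.
  α_3 = 10: Horner steps 1 → 5, so m(10) = 5.
  α_4 = 1: Horner steps 1 → 7, so m(1) = 7.
Codeword c = [2, 0, 5, 7] ∈ F_11^4.


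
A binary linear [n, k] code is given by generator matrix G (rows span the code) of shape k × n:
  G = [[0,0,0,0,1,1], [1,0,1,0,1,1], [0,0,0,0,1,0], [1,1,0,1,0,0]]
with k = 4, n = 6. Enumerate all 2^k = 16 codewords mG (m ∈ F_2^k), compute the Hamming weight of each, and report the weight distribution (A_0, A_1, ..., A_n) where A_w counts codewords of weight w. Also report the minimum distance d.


Weight distribution: A_0 = 1, A_1 = 2, A_2 = 2, A_3 = 4, A_4 = 5, A_5 = 2. Minimum distance d = 1.

Enumerate all 2^4 = 16 messages m ∈ F_2^4.
For each, compute codeword c = mG in F_2^6, then tally its weight.
  m = 0000 → c = 000000, weight = 0.
  m = 1000 → c = 000011, weight = 2.
  m = 0100 → c = 101011, weight = 4.
  m = 1100 → c = 101000, weight = 2.
  m = 0010 → c = 000010, weight = 1.
  m = 1010 → c = 000001, weight = 1.
  m = 0110 → c = 101001, weight = 3.
  m = 1110 → c = 101010, weight = 3.
  m = 0001 → c = 110100, weight = 3.
  m = 1001 → c = 110111, weight = 5.
  m = 0101 → c = 011111, weight = 5.
  m = 1101 → c = 011100, weight = 3.
  m = 0011 → c = 110110, weight = 4.
  m = 1011 → c = 110101, weight = 4.
  m = 0111 → c = 011101, weight = 4.
  m = 1111 → c = 011110, weight = 4.
Tally weights:
  weight 0: 1 codewords.
  weight 1: 2 codewords.
  weight 2: 2 codewords.
  weight 3: 4 codewords.
  weight 4: 5 codewords.
  weight 5: 2 codewords.
Minimum distance d = smallest w > 0 with A_w > 0 = 1.
Sanity: Σ A_w = 16 = 2^4 = 16 ✓.


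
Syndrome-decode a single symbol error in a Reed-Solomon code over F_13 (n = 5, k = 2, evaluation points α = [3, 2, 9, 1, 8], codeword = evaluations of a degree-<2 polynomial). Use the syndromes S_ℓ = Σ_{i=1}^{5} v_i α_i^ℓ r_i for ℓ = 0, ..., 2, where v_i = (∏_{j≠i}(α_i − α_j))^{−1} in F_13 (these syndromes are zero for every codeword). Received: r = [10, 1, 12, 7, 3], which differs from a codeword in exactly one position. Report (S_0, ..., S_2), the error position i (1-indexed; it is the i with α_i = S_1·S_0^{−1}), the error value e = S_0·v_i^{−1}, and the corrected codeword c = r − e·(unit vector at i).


S = (10, 10, 10), error at position 4, error magnitude e = 2, c = [10, 1, 12, 5, 3].

Step 1: column multipliers v_i = (∏_{j≠i}(α_i − α_j))^{−1} mod 13.
  i = 1 (α = 3): (3−2)(3−9)(3−1)(3−8) = 1·(−6)·2·(−5) = 60 ≡ 8, so v_1 = 8^{−1} = 5 (mod 13).
  i = 2 (α = 2): (2−3)(2−9)(2−1)(2−8) = (−1)·(−7)·1·(−6) = −42 ≡ 10, so v_2 = 10^{−1} = 4 (mod 13).
  i = 3 (α = 9): (9−3)(9−2)(9−1)(9−8) = 6·7·8·1 = 336 ≡ 11, so v_3 = 11^{−1} = 6 (mod 13).
  i = 4 (α = 1): (1−3)(1−2)(1−9)(1−8) = (−2)·(−1)·(−8)·(−7) = 112 ≡ 8, so v_4 = 8^{−1} = 5 (mod 13).
  i = 5 (α = 8): (8−3)(8−2)(8−9)(8−1) = 5·6·(−1)·7 = −210 ≡ 11, so v_5 = 11^{−1} = 6 (mod 13).
  v = [5, 4, 6, 5, 6].
Step 2: syndromes of r = [10, 1, 12, 7, 3] (all sums mod 13).
  S_0 = Σ v_i r_i = 5·10 + 4·1 + 6·12 + 5·7 + 6·3 = 179 ≡ 10.
  S_1 = Σ v_i α_i r_i = 5·3·10 + 4·2·1 + 6·9·12 + 5·1·7 + 6·8·3 = 985 ≡ 10.
  α_i^2 mod 13 = [9, 4, 3, 1, 12].
  S_2 = Σ v_i α_i^2 r_i = 5·9·10 + 4·4·1 + 6·3·12 + 5·1·7 + 6·12·3 = 933 ≡ 10.
  S = (10, 10, 10) ≠ 0, so r is not a codeword (an error is present).
Step 3: locate the error. For a single error e at position i, S_ℓ = v_i·e·α_i^ℓ, so α_err = S_1/S_0.
  S_0^{−1} = 10^{−1} = 4 (mod 13), so α_err = 10·4 = 40 ≡ 1 = α_4. Error position i = 4.
  Consistency check: S_2/S_1 = 10·4 = 40 ≡ 1 = α_err ✓ (single-error assumption holds).
Step 4: error magnitude e = S_0/v_4 = S_0·∏_{j≠4}(α_4 − α_j) = 10·8 = 80 ≡ 2 (mod 13).
Step 5: correct position 4: c_4 = r_4 − e = 7 − 2 ≡ 5 (mod 13). Hence c = [10, 1, 12, 5, 3].
  Check: interpolating c through the α_i gives m(x) = 9 + 9·x (degree < 2) with m(α_i) = c_i for every i, so c is indeed a codeword.


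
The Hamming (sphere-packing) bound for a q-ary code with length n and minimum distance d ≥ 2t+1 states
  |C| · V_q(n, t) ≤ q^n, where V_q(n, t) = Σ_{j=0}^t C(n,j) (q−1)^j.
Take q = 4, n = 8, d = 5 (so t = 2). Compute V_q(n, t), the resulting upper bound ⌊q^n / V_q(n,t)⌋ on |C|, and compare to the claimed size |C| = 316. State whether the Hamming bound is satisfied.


V_q(n, t) = 277, q^n = 65536, Hamming bound = 236, |C| = 316 > bound (violated).

Step 1: Compute V_q(n, t) = Σ_{j=0}^2 C(n, j) (q−1)^j.
  j = 0: C(8,0)·(3)^0 = 1·1 = 1.
  j = 1: C(8,1)·(3)^1 = 8·3 = 24.
  j = 2: C(8,2)·(3)^2 = 28·9 = 252.
  V_q(n, t) = 1 + 24 + 252 = 277.
Step 2: q^n = 4^8 = 65536.
Step 3: Hamming bound ⌊q^n / V_q(n,t)⌋ = ⌊65536/277⌋ = 236.
Step 4: Compare |C| = 316 to 236: violated.
The claimed |C| lies above the Hamming bound, so no 4-ary code of length 8 with d ≥ 5 can have 316 codewords.


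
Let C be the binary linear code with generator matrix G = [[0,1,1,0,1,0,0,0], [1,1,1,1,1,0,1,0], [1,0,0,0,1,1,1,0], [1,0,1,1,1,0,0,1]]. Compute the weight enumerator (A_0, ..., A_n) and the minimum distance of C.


Weight distribution: A_0 = 1, A_3 = 4, A_4 = 5, A_5 = 4, A_6 = 2. Minimum distance d = 3.

Enumerate all 2^4 = 16 messages m ∈ F_2^4.
For each, compute codeword c = mG in F_2^8, then tally its weight.
  m = 0000 → c = 00000000, weight = 0.
  m = 1000 → c = 01101000, weight = 3.
  m = 0100 → c = 11111010, weight = 6.
  m = 1100 → c = 10010010, weight = 3.
  m = 0010 → c = 10001110, weight = 4.
  m = 1010 → c = 11100110, weight = 5.
  m = 0110 → c = 01110100, weight = 4.
  m = 1110 → c = 00011100, weight = 3.
  m = 0001 → c = 10111001, weight = 5.
  m = 1001 → c = 11010001, weight = 4.
  m = 0101 → c = 01000011, weight = 3.
  m = 1101 → c = 00101011, weight = 4.
  m = 0011 → c = 00110111, weight = 5.
  m = 1011 → c = 01011111, weight = 6.
  m = 0111 → c = 11001101, weight = 5.
  m = 1111 → c = 10100101, weight = 4.
Tally weights:
  weight 0: 1 codewords.
  weight 3: 4 codewords.
  weight 4: 5 codewords.
  weight 5: 4 codewords.
  weight 6: 2 codewords.
Minimum distance d = smallest w > 0 with A_w > 0 = 3.
Sanity: Σ A_w = 16 = 2^4 = 16 ✓.


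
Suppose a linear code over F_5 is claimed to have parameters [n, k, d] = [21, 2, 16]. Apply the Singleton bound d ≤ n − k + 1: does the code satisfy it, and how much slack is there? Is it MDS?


Singleton RHS = n − k + 1 = 20, slack = 4, bound satisfied, not MDS.

Singleton bound: d ≤ n − k + 1.
Here n = 21, k = 2, so n − k + 1 = 20.
Given d = 16, check d ≤ 20: YES.
Slack = (n − k + 1) − d = 4.
The code is NOT MDS (slack = 4 > 0).
Description: the claimed parameters are [21, 2, 16]_5; such a code would be non-MDS.


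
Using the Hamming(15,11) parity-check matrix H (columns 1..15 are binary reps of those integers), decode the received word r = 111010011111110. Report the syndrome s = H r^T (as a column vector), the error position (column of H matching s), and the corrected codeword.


s = (1, 0, 1, 0)^T, error position = 10, corrected codeword c = 111010011011110

Compute s = H r^T mod 2 one row at a time:
  s_1 = 1 + 1 + 1 + 1 + 1 + 1 + 1 + 0 = 7 ≡ 1 (mod 2).
  s_2 = 0 + 1 + 0 + 0 + 1 + 1 + 1 + 0 = 4 ≡ 0 (mod 2).
  s_3 = 1 + 1 + 0 + 0 + 1 + 1 + 1 + 0 = 5 ≡ 1 (mod 2).
  s_4 = 1 + 1 + 1 + 0 + 1 + 1 + 1 + 0 = 6 ≡ 0 (mod 2).
s = (1, 0, 1, 0)^T — this equals column 10 of H (binary 1010), so error is at position 10.
Correct: flip bit 10 of r = 111010011111110 to get c = 111010011011110.


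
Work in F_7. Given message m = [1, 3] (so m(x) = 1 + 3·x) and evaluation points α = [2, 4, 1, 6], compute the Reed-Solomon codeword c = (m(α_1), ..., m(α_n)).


c = [0, 6, 4, 5]

Message polynomial: m(x) = 1 + 3·x (mod 7).
For each evaluation point α_i, compute m(α_i) mod 7:
  α_1 = 2: Horner steps 3 → 0, so m(2) = 0.
  α_2 = 4: Horner steps 3 → 6, so m(4) = 6.
  α_3 = 1: Horner steps 3 → 4, so m(1) = 4.
  α_4 = 6: Horner steps 3 → 5, so m(6) = 5.
Codeword c = [0, 6, 4, 5] ∈ F_7^4.


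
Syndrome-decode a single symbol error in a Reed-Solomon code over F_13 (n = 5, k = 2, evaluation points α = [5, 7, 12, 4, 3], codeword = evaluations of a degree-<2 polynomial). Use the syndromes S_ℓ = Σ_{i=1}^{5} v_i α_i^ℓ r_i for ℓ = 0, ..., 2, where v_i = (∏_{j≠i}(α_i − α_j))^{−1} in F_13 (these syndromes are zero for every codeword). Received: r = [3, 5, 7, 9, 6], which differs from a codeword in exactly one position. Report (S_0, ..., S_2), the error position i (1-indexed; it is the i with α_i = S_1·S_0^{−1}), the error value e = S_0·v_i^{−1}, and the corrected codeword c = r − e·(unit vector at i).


S = (2, 10, 11), error at position 1, error magnitude e = 4, c = [12, 5, 7, 9, 6].

Step 1: column multipliers v_i = (∏_{j≠i}(α_i − α_j))^{−1} mod 13.
  i = 1 (α = 5): (5−7)(5−12)(5−4)(5−3) = (−2)·(−7)·1·2 = 28 ≡ 2, so v_1 = 2^{−1} = 7 (mod 13).
  i = 2 (α = 7): (7−5)(7−12)(7−4)(7−3) = 2·(−5)·3·4 = −120 ≡ 10, so v_2 = 10^{−1} = 4 (mod 13).
  i = 3 (α = 12): (12−5)(12−7)(12−4)(12−3) = 7·5·8·9 = 2520 ≡ 11, so v_3 = 11^{−1} = 6 (mod 13).
  i = 4 (α = 4): (4−5)(4−7)(4−12)(4−3) = (−1)·(−3)·(−8)·1 = −24 ≡ 2, so v_4 = 2^{−1} = 7 (mod 13).
  i = 5 (α = 3): (3−5)(3−7)(3−12)(3−4) = (−2)·(−4)·(−9)·(−1) = 72 ≡ 7, so v_5 = 7^{−1} = 2 (mod 13).
  v = [7, 4, 6, 7, 2].
Step 2: syndromes of r = [3, 5, 7, 9, 6] (all sums mod 13).
  S_0 = Σ v_i r_i = 7·3 + 4·5 + 6·7 + 7·9 + 2·6 = 158 ≡ 2.
  S_1 = Σ v_i α_i r_i = 7·5·3 + 4·7·5 + 6·12·7 + 7·4·9 + 2·3·6 = 1037 ≡ 10.
  α_i^2 mod 13 = [12, 10, 1, 3, 9].
  S_2 = Σ v_i α_i^2 r_i = 7·12·3 + 4·10·5 + 6·1·7 + 7·3·9 + 2·9·6 = 791 ≡ 11.
  S = (2, 10, 11) ≠ 0, so r is not a codeword (an error is present).
Step 3: locate the error. For a single error e at position i, S_ℓ = v_i·e·α_i^ℓ, so α_err = S_1/S_0.
  S_0^{−1} = 2^{−1} = 7 (mod 13), so α_err = 10·7 = 70 ≡ 5 = α_1. Error position i = 1.
  Consistency check: S_2/S_1 = 11·4 = 44 ≡ 5 = α_err ✓ (single-error assumption holds).
Step 4: error magnitude e = S_0/v_1 = S_0·∏_{j≠1}(α_1 − α_j) = 2·2 = 4 ≡ 4 (mod 13).
Step 5: correct position 1: c_1 = r_1 − e = 3 − 4 ≡ 12 (mod 13). Hence c = [12, 5, 7, 9, 6].
  Check: interpolating c through the α_i gives m(x) = 10 + 3·x (degree < 2) with m(α_i) = c_i for every i, so c is indeed a codeword.


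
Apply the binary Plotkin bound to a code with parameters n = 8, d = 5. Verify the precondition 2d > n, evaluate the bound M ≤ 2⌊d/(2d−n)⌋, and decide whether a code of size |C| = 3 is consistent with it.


Plotkin bound M ≤ 4; given |C| = 3 ≤ bound (satisfied).

Check applicability: 2d = 10, n = 8.
2d − n = 2 > 0, so Plotkin applies.
Compute d/(2d−n) = 5/2 ≈ 2.5000.
⌊d/(2d−n)⌋ = 2.
Plotkin bound: M ≤ 2·2 = 4.
Given |C| = 3, check: satisfied.
This |C| is below the Plotkin bound.
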